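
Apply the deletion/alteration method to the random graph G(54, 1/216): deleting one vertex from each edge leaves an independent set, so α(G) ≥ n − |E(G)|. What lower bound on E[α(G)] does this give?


E[|E(G)|] = C(54, 2)·p = 1431 · (1/216) = 53/8.
E[α(G)] ≥ n − E[|E(G)|] = 54 − 53/8 = 379/8.
Numerically: ≈ 47.3750.
(This is only a lower bound; the true E[α(G)] may be larger.)

E[α(G)] ≥ 379/8 ≈ 47.3750.


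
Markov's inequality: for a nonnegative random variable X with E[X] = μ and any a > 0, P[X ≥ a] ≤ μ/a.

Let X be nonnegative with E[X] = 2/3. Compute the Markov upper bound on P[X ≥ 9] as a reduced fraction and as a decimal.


μ = E[X] = 2/3, a = 9.
Markov: P[X ≥ 9] ≤ μ/a = (2/3)/9 = 2/27.
Numerically: ≈ 0.07407.
(Since a = 9 > μ = 0.66667, the bound 2/27 is < 1 and informative.)

P[X ≥ 9] ≤ 2/27 ≈ 0.07407.


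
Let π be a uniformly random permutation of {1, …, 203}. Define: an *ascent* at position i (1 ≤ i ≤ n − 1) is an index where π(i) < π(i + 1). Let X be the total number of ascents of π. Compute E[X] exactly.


Write X = Σ X_I over i = 1, …, 202, with X_I the indicator of one ascent.
There are 202 indicators.
For each fixed i, the pair (π(i), π(i+1)) is a uniformly random ordered pair of distinct values from {1, …, 203}; by symmetry P[π(i) < π(i+1)] = 1/2.
By linearity: E[X] = 202 · (1/2) = (203 − 1) · (1/2) = 101 ≈ 101.000.

E[X] = 101 = 101.000.


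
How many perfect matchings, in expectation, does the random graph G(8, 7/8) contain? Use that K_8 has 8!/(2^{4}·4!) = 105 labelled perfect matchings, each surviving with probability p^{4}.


K_8 has 8!/(2^{4}·4!) = 105 labelled perfect matchings.
For each such perfect matching H, let X_H = 1 if all 4 edges of H are present in G. Then P[X_H = 1] = p^{4} = (7/8)^{4} = 2401/4096.
By linearity of expectation: E[X] = Σ_H E[X_H] = 105 · p^{4} = 105 · 2401/4096 = 252105/4096.
Numerically: E[X] ≈ 61.5.

E[X] = 105 · (7/8)^{4} = 252105/4096 ≈ 61.5.


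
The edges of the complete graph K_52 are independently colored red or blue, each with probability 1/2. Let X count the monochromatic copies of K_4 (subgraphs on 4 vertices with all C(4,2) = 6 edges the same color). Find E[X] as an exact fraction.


Let X = Σ_S X_S over the C(52, 4) = 270725 subsets S of size 4, where X_S = 1 if the K_4 on S is monochromatic.
For a fixed S, the K_4 on S has C(4, 2) = 6 edges. P[all 6 edges red] = (1/2)^6, and likewise for blue, so P[monochromatic] = 2·(1/2)^6 = 2^{1 − 6} = 1/32.
By linearity of expectation: E[X] = C(52, 4) · 2^{1 − 6} = 270725 · 1/32 = 270725/32.
Numerically: E[X] ≈ 8460.156.

E[X] = C(52,4)·2^(1−C(4,2)) = 270725/32 ≈ 8460.156.


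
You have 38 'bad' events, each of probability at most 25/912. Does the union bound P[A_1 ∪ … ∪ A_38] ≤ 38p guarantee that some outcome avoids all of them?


Union bound: P[∪_{i=1}^{38} A_i] ≤ Σ_i P[A_i] ≤ 38·p = 38·(25/912) = 25/24.
Numerically: 25/24 ≈ 1.0417.
Is 25/24 < 1? NO.
Since the bound 25/24 is ≥ 1, the union bound is uninformative here; it does NOT by itself certify existence.

38·p = 25/24 ≈ 1.0417; existence NOT certified by the union bound.


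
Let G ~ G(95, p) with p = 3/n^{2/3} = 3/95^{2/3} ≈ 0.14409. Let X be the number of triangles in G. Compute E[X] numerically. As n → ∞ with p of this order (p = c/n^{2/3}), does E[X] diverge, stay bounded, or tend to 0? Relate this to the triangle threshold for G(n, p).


Number of potential triangles: C(95, 3) = 138415.
Each occurs with probability p³ ≈ (0.14409)³ ≈ 2.9916898e-03.
By linearity: E[X] = C(95, 3)·p³ ≈ 138415 · 2.9916898e-03 ≈ 414.09474.
Since α = 2/3 < 1, p = c/n^{2/3} ≫ 1/n is above the triangle threshold p ~ 1/n. Asymptotically E[X] ~ (c³/6)·n^{3(1−α)} = (3³/6)·n^{1} → ∞; triangles are abundant w.h.p.

E[X] ≈ 414.09474; in regime p = Θ(1/n^{2/3}) E[X] diverges (above the triangle threshold p ~ 1/n).


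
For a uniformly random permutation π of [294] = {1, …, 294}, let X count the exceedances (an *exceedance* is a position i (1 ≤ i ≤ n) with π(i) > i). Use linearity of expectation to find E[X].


Write X = Σ_{i=1}^{294} X_i, where X_i = 1_{π(i) > i}.
For each fixed i, π(i) is uniform over {1, …, 294} (marginal of a uniform permutation), so P[π(i) > i] = (n − i)/n. Summing: Σ_{i=1}^{294} (n − i)/n = (0 + 1 + … + 293)/294 = 294(294 − 1)/(2·294) = (294 − 1)/2.
Hence E[X] = Σ_{i=1}^{294} (294 − i)/294 = 293/2 ≈ 146.500.

E[X] = 293/2 = 146.500.


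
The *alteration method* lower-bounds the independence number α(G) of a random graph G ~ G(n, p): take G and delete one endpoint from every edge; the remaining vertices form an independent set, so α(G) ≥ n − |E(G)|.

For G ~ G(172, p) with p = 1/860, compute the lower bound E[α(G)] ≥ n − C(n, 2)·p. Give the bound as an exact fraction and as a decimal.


E[|E(G)|] = C(172, 2)·p = 14706 · (1/860) = 171/10.
E[α(G)] ≥ n − E[|E(G)|] = 172 − 171/10 = 1549/10.
Numerically: ≈ 154.9000.
(This is only a lower bound; the true E[α(G)] may be larger.)

E[α(G)] ≥ 1549/10 ≈ 154.9000.


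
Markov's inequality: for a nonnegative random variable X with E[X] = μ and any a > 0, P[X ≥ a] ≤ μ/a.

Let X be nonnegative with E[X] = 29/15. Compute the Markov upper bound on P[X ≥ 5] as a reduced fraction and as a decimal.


μ = E[X] = 29/15, a = 5.
Markov: P[X ≥ 5] ≤ μ/a = (29/15)/5 = 29/75.
Numerically: ≈ 0.3867.
(Since a = 5 > μ = 1.9333, the bound 29/75 is < 1 and informative.)

P[X ≥ 5] ≤ 29/75 ≈ 0.3867.


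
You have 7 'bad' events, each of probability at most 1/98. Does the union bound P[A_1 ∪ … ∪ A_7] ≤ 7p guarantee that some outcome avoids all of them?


Union bound: P[∪_{i=1}^{7} A_i] ≤ Σ_i P[A_i] ≤ 7·p = 7·(1/98) = 1/14.
Numerically: 1/14 ≈ 0.07143.
Is 1/14 < 1? YES.
Since P[∪ A_i] ≤ 1/14 < 1, the complement has P[∩ A_i^c] ≥ 1 − 1/14 = 13/14 > 0, so some outcome avoids every A_i.

7·p = 1/14 ≈ 0.07143; existence CERTIFIED by the union bound.


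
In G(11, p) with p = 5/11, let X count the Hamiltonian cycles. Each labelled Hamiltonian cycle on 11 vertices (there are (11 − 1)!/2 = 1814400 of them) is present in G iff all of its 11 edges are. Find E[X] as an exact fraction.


K_11 has (11 − 1)!/2 = 1814400 labelled Hamiltonian cycles.
For each such Hamiltonian cycle H, let X_H = 1 if all 11 edges of H are present in G. Then P[X_H = 1] = p^{11} = (5/11)^{11} = 48828125/285311670611.
Summing the indicators: E[X] = Σ_H E[X_H] = 1814400 · p^{11} = 1814400 · 48828125/285311670611 = 88593750000000/285311670611.
Numerically: E[X] ≈ 311.

E[X] = 1814400 · (5/11)^{11} = 88593750000000/285311670611 ≈ 311.


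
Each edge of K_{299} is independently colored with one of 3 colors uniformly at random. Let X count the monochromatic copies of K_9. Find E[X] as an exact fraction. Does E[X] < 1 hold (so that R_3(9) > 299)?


E[X] = C(299, 9) · 3^{1 − 36} = 46610674441390059 · 3^{−35} = 46610674441390059/50031545098999707.
As a reduced fraction: E[X] = 15536891480463353/16677181699666569 ≈ 0.931626.
Is E[X] < 1? YES.
Since E[X] < 1, there exists a 3-coloring of K_{299} with no monochromatic K_9; hence R_3(9) > 299.

E[X] = 15536891480463353/16677181699666569 ≈ 0.931626; E[X] < 1, so R_3(9) > 299.


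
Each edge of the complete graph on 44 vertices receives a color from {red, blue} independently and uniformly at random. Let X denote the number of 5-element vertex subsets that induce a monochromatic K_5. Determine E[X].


Let X = Σ_S X_S over the C(44, 5) = 1086008 subsets S of size 5, where X_S = 1 if the K_5 on S is monochromatic.
For a fixed S, the K_5 on S has C(5, 2) = 10 edges. P[all 10 edges red] = (1/2)^10, and likewise for blue, so P[monochromatic] = 2·(1/2)^10 = 2^{1 − 10} = 1/512.
By linearity of expectation: E[X] = C(44, 5) · 2^{1 − 10} = 1086008 · 1/512 = 135751/64.
Numerically: E[X] ≈ 2121.1094.

E[X] = C(44,5)·2^(1−C(5,2)) = 135751/64 ≈ 2121.1094.


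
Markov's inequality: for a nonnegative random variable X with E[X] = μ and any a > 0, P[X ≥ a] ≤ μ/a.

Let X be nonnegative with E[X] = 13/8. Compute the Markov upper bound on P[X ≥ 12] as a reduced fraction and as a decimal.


μ = E[X] = 13/8, a = 12.
Markov: P[X ≥ 12] ≤ μ/a = (13/8)/12 = 13/96.
Numerically: ≈ 0.13542.
(Since a = 12 > μ = 1.62500, the bound 13/96 is < 1 and informative.)

P[X ≥ 12] ≤ 13/96 ≈ 0.13542.


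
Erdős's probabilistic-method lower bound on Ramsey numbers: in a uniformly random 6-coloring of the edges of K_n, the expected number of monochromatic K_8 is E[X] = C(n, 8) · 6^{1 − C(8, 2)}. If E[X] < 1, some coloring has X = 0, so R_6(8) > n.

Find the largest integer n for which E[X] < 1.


We need C(n, 8) · 6^{1 − 28} < 1, i.e. C(n, 8) < 6^{28 − 1} = 1023490369077469249536.
Check values of n near the boundary:
  n = 1592: C(1592, 8) = 1005480414540892933435; 1005480414540892933435 < 1023490369077469249536? YES
  n = 1593: C(1593, 8) = 1010555394551193970323; 1010555394551193970323 < 1023490369077469249536? YES
  n = 1594: C(1594, 8) = 1015652773590544255167; 1015652773590544255167 < 1023490369077469249536? YES
  n = 1595: C(1595, 8) = 1020772636343363633895; 1020772636343363633895 < 1023490369077469249536? YES
  n = 1596: C(1596, 8) = 1025915067760710553965; 1025915067760710553965 < 1023490369077469249536? NO
  n = 1597: C(1597, 8) = 1031080153060953275445; 1031080153060953275445 < 1023490369077469249536? NO
  n = 1598: C(1598, 8) = 1036267977730442348529; 1036267977730442348529 < 1023490369077469249536? NO
The largest n with C(n, 8) < 1023490369077469249536 is n = 1595 (where E[X] = 113419181815929292655/113721152119718805504 ≈ 0.99734). Hence R_6(8) > 1595, i.e. R_6(8) ≥ 1596.

Largest n = 1595; hence R_6(8) > 1595.


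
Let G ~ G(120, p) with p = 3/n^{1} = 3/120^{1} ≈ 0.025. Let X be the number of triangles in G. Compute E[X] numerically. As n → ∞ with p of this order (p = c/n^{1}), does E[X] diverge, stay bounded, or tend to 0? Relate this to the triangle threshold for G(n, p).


Number of potential triangles: C(120, 3) = 280840.
Each occurs with probability p³ ≈ (0.025)³ ≈ 1.56250000e-05.
By linearity: E[X] = C(120, 3)·p³ ≈ 280840 · 1.56250000e-05 ≈ 4.388125.
Here α = 1, so p = 3/n is exactly at the triangle threshold p ~ 1/n. Asymptotically E[X] → c³/6 = 3³/6 = 9/2 ≈ 4.500000, a bounded constant. In this regime the triangle count is asymptotically Poisson(c³/6).

E[X] ≈ 4.388125; in regime p = Θ(1/n^{1}) E[X] stays bounded (at the triangle threshold p ~ 1/n).


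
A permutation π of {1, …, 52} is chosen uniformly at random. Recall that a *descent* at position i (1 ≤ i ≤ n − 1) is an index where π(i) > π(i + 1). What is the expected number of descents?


Write X = Σ X_I over i = 1, …, 51, with X_I the indicator of one descent.
There are 51 indicators.
For each fixed i, the pair (π(i), π(i+1)) is a uniformly random ordered pair of distinct values from {1, …, 52}; by symmetry P[π(i) > π(i+1)] = 1/2.
By linearity: E[X] = 51 · (1/2) = (52 − 1) · (1/2) = 51/2 ≈ 25.500.

E[X] = 51/2 = 25.500.


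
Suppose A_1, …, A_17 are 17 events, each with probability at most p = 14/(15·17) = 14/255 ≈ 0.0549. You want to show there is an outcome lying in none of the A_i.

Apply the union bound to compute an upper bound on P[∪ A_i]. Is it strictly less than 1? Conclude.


Union bound: P[∪_{i=1}^{17} A_i] ≤ Σ_i P[A_i] ≤ 17·p = 17·(14/255) = 14/15.
Numerically: 14/15 ≈ 0.9333.
Is 14/15 < 1? YES.
Since P[∪ A_i] ≤ 14/15 < 1, the complement has P[∩ A_i^c] ≥ 1 − 14/15 = 1/15 > 0, so some outcome avoids every A_i.

17·p = 14/15 ≈ 0.9333; existence CERTIFIED by the union bound.


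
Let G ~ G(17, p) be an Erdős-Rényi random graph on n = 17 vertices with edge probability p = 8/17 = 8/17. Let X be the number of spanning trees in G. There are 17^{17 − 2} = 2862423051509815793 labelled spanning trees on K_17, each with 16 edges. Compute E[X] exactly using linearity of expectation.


K_17 has 17^{17 − 2} = 2862423051509815793 labelled spanning trees.
For each such spanning tree H, let X_H = 1 if all 16 edges of H are present in G. Then P[X_H = 1] = p^{16} = (8/17)^{16} = 281474976710656/48661191875666868481.
By linearity of expectation: E[X] = Σ_H E[X_H] = 2862423051509815793 · p^{16} = 2862423051509815793 · 281474976710656/48661191875666868481 = 281474976710656/17.
Numerically: E[X] ≈ 1.656e+13.

E[X] = 2862423051509815793 · (8/17)^{16} = 281474976710656/17 ≈ 1.656e+13.


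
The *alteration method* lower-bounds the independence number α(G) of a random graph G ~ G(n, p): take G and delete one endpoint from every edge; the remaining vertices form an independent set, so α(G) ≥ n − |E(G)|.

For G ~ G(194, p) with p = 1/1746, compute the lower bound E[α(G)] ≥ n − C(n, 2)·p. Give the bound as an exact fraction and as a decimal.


E[|E(G)|] = C(194, 2)·p = 18721 · (1/1746) = 193/18.
E[α(G)] ≥ n − E[|E(G)|] = 194 − 193/18 = 3299/18.
Numerically: ≈ 183.2778.
(This is only a lower bound; the true E[α(G)] may be larger.)

E[α(G)] ≥ 3299/18 ≈ 183.2778.


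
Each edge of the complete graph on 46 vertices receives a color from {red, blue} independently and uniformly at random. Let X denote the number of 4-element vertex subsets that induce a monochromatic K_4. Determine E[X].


Let X = Σ_S X_S over the C(46, 4) = 163185 subsets S of size 4, where X_S = 1 if the K_4 on S is monochromatic.
For a fixed S, the K_4 on S has C(4, 2) = 6 edges. P[all 6 edges red] = (1/2)^6, and likewise for blue, so P[monochromatic] = 2·(1/2)^6 = 2^{1 − 6} = 1/32.
By linearity: E[X] = C(46, 4) · 2^{1 − 6} = 163185 · 1/32 = 163185/32.
Numerically: E[X] ≈ 5099.531.

E[X] = C(46,4)·2^(1−C(4,2)) = 163185/32 ≈ 5099.531.


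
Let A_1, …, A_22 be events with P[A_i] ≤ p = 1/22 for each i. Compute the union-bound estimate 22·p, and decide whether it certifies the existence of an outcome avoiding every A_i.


Union bound: P[∪_{i=1}^{22} A_i] ≤ Σ_i P[A_i] ≤ 22·p = 22·(1/22) = 1.
Numerically: 1 ≈ 1.0000.
Is 1 < 1? NO.
Since the bound 1 is ≥ 1, the union bound is uninformative here; it does NOT by itself certify existence.

22·p = 1 ≈ 1.0000; existence NOT certified by the union bound.


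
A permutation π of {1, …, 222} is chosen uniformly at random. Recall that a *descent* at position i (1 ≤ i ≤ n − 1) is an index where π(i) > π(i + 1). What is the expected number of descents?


Write X = Σ X_I over i = 1, …, 221, with X_I the indicator of one descent.
There are 221 indicators.
For each fixed i, the pair (π(i), π(i+1)) is a uniformly random ordered pair of distinct values from {1, …, 222}; by symmetry P[π(i) > π(i+1)] = 1/2.
By linearity: E[X] = 221 · (1/2) = (222 − 1) · (1/2) = 221/2 ≈ 110.500000.

E[X] = 221/2 = 110.500000.


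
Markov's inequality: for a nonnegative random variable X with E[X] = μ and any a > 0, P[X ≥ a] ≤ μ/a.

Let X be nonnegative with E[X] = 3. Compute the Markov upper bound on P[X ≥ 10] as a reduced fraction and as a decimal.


μ = E[X] = 3, a = 10.
Markov: P[X ≥ 10] ≤ μ/a = (3)/10 = 3/10.
Numerically: ≈ 0.30000.
(Since a = 10 > μ = 3.00000, the bound 3/10 is < 1 and informative.)

P[X ≥ 10] ≤ 3/10 ≈ 0.30000.


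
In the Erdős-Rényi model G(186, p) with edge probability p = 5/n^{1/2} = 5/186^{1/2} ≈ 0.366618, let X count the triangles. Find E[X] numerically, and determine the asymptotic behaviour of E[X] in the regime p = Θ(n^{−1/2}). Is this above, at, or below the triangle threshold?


Number of potential triangles: C(186, 3) = 1055240.
Each occurs with probability p³ ≈ (0.366618)³ ≈ 4.92765843e-02.
By linearity: E[X] = C(186, 3)·p³ ≈ 1055240 · 4.92765843e-02 ≈ 51998.622868.
Since α = 1/2 < 1, p = c/n^{1/2} ≫ 1/n is above the triangle threshold p ~ 1/n. Asymptotically E[X] ~ (c³/6)·n^{3(1−α)} = (5³/6)·n^{1.5} → ∞; triangles are abundant w.h.p.

E[X] ≈ 51998.622868; in regime p = Θ(1/n^{1/2}) E[X] diverges (above the triangle threshold p ~ 1/n).


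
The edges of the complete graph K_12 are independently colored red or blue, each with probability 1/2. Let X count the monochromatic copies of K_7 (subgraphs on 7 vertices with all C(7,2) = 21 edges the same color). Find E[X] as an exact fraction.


Let X = Σ_S X_S over the C(12, 7) = 792 subsets S of size 7, where X_S = 1 if the K_7 on S is monochromatic.
For a fixed S, the K_7 on S has C(7, 2) = 21 edges. P[all 21 edges red] = (1/2)^21, and likewise for blue, so P[monochromatic] = 2·(1/2)^21 = 2^{1 − 21} = 1/1048576.
By linearity of expectation: E[X] = C(12, 7) · 2^{1 − 21} = 792 · 1/1048576 = 99/131072.
Numerically: E[X] ≈ 0.000755.

E[X] = C(12,7)·2^(1−C(7,2)) = 99/131072 ≈ 0.000755.


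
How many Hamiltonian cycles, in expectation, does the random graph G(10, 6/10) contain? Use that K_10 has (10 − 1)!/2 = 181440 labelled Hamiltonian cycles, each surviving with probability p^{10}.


K_10 has (10 − 1)!/2 = 181440 labelled Hamiltonian cycles.
For each such Hamiltonian cycle H, let X_H = 1 if all 10 edges of H are present in G. Then P[X_H = 1] = p^{10} = (3/5)^{10} = 59049/9765625.
By linearity: E[X] = Σ_H E[X_H] = 181440 · p^{10} = 181440 · 59049/9765625 = 2142770112/1953125.
Numerically: E[X] ≈ 1.1e+03.

E[X] = 181440 · (3/5)^{10} = 2142770112/1953125 ≈ 1.1e+03.


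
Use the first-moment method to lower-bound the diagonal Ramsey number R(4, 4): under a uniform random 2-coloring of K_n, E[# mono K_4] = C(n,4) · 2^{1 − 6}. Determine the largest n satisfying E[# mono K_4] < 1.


We need C(n, 4) · 2^{1 − 6} < 1, i.e. C(n, 4) < 2^{6 − 1} = 32.
Check values of n near the boundary:
  n = 4: C(4, 4) = 1; 1 < 32? YES
  n = 5: C(5, 4) = 5; 5 < 32? YES
  n = 6: C(6, 4) = 15; 15 < 32? YES
  n = 7: C(7, 4) = 35; 35 < 32? NO
The largest n with C(n, 4) < 32 is n = 6 (where E[X] = 15/32 ≈ 0.469). Hence R(4, 4) > 6, i.e. R(4, 4) ≥ 7.

Largest n = 6; hence R(4, 4) > 6.


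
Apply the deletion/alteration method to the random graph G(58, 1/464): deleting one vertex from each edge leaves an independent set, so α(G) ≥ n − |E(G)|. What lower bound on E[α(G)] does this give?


E[|E(G)|] = C(58, 2)·p = 1653 · (1/464) = 57/16.
E[α(G)] ≥ n − E[|E(G)|] = 58 − 57/16 = 871/16.
Numerically: ≈ 54.438.
(This is only a lower bound; the true E[α(G)] may be larger.)

E[α(G)] ≥ 871/16 ≈ 54.438.


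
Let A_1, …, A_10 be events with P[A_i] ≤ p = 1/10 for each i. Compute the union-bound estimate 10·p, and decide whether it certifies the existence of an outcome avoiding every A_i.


Union bound: P[∪_{i=1}^{10} A_i] ≤ Σ_i P[A_i] ≤ 10·p = 10·(1/10) = 1.
Numerically: 1 ≈ 1.000000.
Is 1 < 1? NO.
Since the bound 1 is ≥ 1, the union bound is uninformative here; it does NOT by itself certify existence.

10·p = 1 ≈ 1.000000; existence NOT certified by the union bound.


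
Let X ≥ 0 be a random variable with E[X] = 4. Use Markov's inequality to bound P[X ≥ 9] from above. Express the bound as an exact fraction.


μ = E[X] = 4, a = 9.
Markov: P[X ≥ 9] ≤ μ/a = (4)/9 = 4/9.
Numerically: ≈ 0.444.
(Since a = 9 > μ = 4.000, the bound 4/9 is < 1 and informative.)

P[X ≥ 9] ≤ 4/9 ≈ 0.444.


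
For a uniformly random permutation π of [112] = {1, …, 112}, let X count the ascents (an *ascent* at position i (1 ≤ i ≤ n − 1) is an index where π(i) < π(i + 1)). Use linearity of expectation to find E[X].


Write X = Σ X_I over i = 1, …, 111, with X_I the indicator of one ascent.
There are 111 indicators.
For each fixed i, the pair (π(i), π(i+1)) is a uniformly random ordered pair of distinct values from {1, …, 112}; by symmetry P[π(i) < π(i+1)] = 1/2.
By linearity: E[X] = 111 · (1/2) = (112 − 1) · (1/2) = 111/2 ≈ 55.5000.

E[X] = 111/2 = 55.5000.


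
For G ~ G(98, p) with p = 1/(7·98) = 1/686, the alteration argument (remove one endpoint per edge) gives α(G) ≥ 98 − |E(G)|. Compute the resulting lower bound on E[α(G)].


E[|E(G)|] = C(98, 2)·p = 4753 · (1/686) = 97/14.
E[α(G)] ≥ n − E[|E(G)|] = 98 − 97/14 = 1275/14.
Numerically: ≈ 91.0714.
(This is only a lower bound; the true E[α(G)] may be larger.)

E[α(G)] ≥ 1275/14 ≈ 91.0714.


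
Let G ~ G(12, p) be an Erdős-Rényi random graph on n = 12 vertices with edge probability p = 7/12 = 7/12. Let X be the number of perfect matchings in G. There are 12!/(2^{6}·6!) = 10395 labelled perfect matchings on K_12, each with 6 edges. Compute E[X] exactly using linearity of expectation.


K_12 has 12!/(2^{6}·6!) = 10395 labelled perfect matchings.
For each such perfect matching H, let X_H = 1 if all 6 edges of H are present in G. Then P[X_H = 1] = p^{6} = (7/12)^{6} = 117649/2985984.
Summing the indicators: E[X] = Σ_H E[X_H] = 10395 · p^{6} = 10395 · 117649/2985984 = 45294865/110592.
Numerically: E[X] ≈ 409.6.

E[X] = 10395 · (7/12)^{6} = 45294865/110592 ≈ 409.6.


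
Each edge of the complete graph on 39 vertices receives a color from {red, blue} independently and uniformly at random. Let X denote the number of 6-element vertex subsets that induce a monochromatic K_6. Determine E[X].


Let X = Σ_S X_S over the C(39, 6) = 3262623 subsets S of size 6, where X_S = 1 if the K_6 on S is monochromatic.
For a fixed S, the K_6 on S has C(6, 2) = 15 edges. P[all 15 edges red] = (1/2)^15, and likewise for blue, so P[monochromatic] = 2·(1/2)^15 = 2^{1 − 15} = 1/16384.
By linearity of expectation: E[X] = C(39, 6) · 2^{1 − 15} = 3262623 · 1/16384 = 3262623/16384.
Numerically: E[X] ≈ 199.1347.

E[X] = C(39,6)·2^(1−C(6,2)) = 3262623/16384 ≈ 199.1347.


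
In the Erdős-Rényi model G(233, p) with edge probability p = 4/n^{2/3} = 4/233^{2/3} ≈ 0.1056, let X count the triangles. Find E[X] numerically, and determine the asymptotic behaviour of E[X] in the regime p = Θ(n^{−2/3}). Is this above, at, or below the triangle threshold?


Number of potential triangles: C(233, 3) = 2081156.
Each occurs with probability p³ ≈ (0.1056)³ ≈ 1.178876e-03.
By linearity: E[X] = C(233, 3)·p³ ≈ 2081156 · 1.178876e-03 ≈ 2453.4249.
Since α = 2/3 < 1, p = c/n^{2/3} ≫ 1/n is above the triangle threshold p ~ 1/n. Asymptotically E[X] ~ (c³/6)·n^{3(1−α)} = (4³/6)·n^{1} → ∞; triangles are abundant w.h.p.

E[X] ≈ 2453.4249; in regime p = Θ(1/n^{2/3}) E[X] diverges (above the triangle threshold p ~ 1/n).


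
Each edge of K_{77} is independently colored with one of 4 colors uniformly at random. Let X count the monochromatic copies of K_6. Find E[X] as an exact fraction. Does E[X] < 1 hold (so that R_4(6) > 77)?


E[X] = C(77, 6) · 4^{1 − 15} = 237093780 · 4^{−14} = 237093780/268435456.
As a reduced fraction: E[X] = 59273445/67108864 ≈ 0.883243.
Is E[X] < 1? YES.
Since E[X] < 1, there exists a 4-coloring of K_{77} with no monochromatic K_6; hence R_4(6) > 77.

E[X] = 59273445/67108864 ≈ 0.883243; E[X] < 1, so R_4(6) > 77.


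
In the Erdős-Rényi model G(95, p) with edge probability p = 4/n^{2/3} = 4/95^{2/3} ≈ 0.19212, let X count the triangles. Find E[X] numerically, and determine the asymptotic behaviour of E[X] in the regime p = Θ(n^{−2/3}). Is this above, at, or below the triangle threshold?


Number of potential triangles: C(95, 3) = 138415.
Each occurs with probability p³ ≈ (0.19212)³ ≈ 7.0914127e-03.
By linearity: E[X] = C(95, 3)·p³ ≈ 138415 · 7.0914127e-03 ≈ 981.55789.
Since α = 2/3 < 1, p = c/n^{2/3} ≫ 1/n is above the triangle threshold p ~ 1/n. Asymptotically E[X] ~ (c³/6)·n^{3(1−α)} = (4³/6)·n^{1} → ∞; triangles are abundant w.h.p.

E[X] ≈ 981.55789; in regime p = Θ(1/n^{2/3}) E[X] diverges (above the triangle threshold p ~ 1/n).


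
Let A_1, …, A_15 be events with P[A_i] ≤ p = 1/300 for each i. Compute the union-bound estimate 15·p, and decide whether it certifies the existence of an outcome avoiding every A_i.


Union bound: P[∪_{i=1}^{15} A_i] ≤ Σ_i P[A_i] ≤ 15·p = 15·(1/300) = 1/20.
Numerically: 1/20 ≈ 0.050.
Is 1/20 < 1? YES.
Since P[∪ A_i] ≤ 1/20 < 1, the complement has P[∩ A_i^c] ≥ 1 − 1/20 = 19/20 > 0, so some outcome avoids every A_i.

15·p = 1/20 ≈ 0.050; existence CERTIFIED by the union bound.


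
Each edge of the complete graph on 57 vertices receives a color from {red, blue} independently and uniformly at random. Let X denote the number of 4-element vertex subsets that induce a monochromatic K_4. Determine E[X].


Let X = Σ_S X_S over the C(57, 4) = 395010 subsets S of size 4, where X_S = 1 if the K_4 on S is monochromatic.
For a fixed S, the K_4 on S has C(4, 2) = 6 edges. P[all 6 edges red] = (1/2)^6, and likewise for blue, so P[monochromatic] = 2·(1/2)^6 = 2^{1 − 6} = 1/32.
Summing: E[X] = C(57, 4) · 2^{1 − 6} = 395010 · 1/32 = 197505/16.
Numerically: E[X] ≈ 12344.0625.

E[X] = C(57,4)·2^(1−C(4,2)) = 197505/16 ≈ 12344.0625.


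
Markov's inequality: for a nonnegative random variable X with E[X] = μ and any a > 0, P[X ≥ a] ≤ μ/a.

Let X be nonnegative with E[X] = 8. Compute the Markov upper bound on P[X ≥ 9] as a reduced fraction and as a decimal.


μ = E[X] = 8, a = 9.
Markov: P[X ≥ 9] ≤ μ/a = (8)/9 = 8/9.
Numerically: ≈ 0.888889.
(Since a = 9 > μ = 8.000000, the bound 8/9 is < 1 and informative.)

P[X ≥ 9] ≤ 8/9 ≈ 0.888889.


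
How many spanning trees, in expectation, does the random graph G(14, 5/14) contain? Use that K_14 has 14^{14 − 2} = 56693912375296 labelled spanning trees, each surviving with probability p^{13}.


K_14 has 14^{14 − 2} = 56693912375296 labelled spanning trees.
For each such spanning tree H, let X_H = 1 if all 13 edges of H are present in G. Then P[X_H = 1] = p^{13} = (5/14)^{13} = 1220703125/793714773254144.
By linearity: E[X] = Σ_H E[X_H] = 56693912375296 · p^{13} = 56693912375296 · 1220703125/793714773254144 = 1220703125/14.
Numerically: E[X] ≈ 8.719e+07.

E[X] = 56693912375296 · (5/14)^{13} = 1220703125/14 ≈ 8.719e+07.


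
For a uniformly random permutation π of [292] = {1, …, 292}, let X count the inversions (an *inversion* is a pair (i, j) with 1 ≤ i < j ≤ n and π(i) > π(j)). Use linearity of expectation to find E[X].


Write X = Σ X_I over the C(292, 2) = 42486 pairs i < j, with X_I the indicator of one inversion.
There are 42486 indicators.
For each fixed pair i < j, the values π(i) and π(j) are two distinct elements of {1, …, 292} in uniformly random order; by symmetry P[π(i) > π(j)] = 1/2.
By linearity: E[X] = 42486 · (1/2) = C(292, 2) · (1/2) = 42486/2 = 21243 ≈ 21243.000.

E[X] = 21243 = 21243.000.


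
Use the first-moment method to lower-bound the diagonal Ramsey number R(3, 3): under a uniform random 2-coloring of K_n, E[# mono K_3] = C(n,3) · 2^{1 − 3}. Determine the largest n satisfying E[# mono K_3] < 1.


We need C(n, 3) · 2^{1 − 3} < 1, i.e. C(n, 3) < 2^{3 − 1} = 4.
Check values of n near the boundary:
  n = 3: C(3, 3) = 1; 1 < 4? YES
  n = 4: C(4, 3) = 4; 4 < 4? NO
  n = 5: C(5, 3) = 10; 10 < 4? NO
  n = 6: C(6, 3) = 20; 20 < 4? NO
The largest n with C(n, 3) < 4 is n = 3 (where E[X] = 1/4 ≈ 0.2500). Hence R(3, 3) > 3, i.e. R(3, 3) ≥ 4.

Largest n = 3; hence R(3, 3) > 3.


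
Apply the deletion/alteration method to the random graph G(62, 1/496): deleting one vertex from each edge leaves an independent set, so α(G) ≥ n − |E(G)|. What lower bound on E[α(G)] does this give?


E[|E(G)|] = C(62, 2)·p = 1891 · (1/496) = 61/16.
E[α(G)] ≥ n − E[|E(G)|] = 62 − 61/16 = 931/16.
Numerically: ≈ 58.18750.
(This is only a lower bound; the true E[α(G)] may be larger.)

E[α(G)] ≥ 931/16 ≈ 58.18750.


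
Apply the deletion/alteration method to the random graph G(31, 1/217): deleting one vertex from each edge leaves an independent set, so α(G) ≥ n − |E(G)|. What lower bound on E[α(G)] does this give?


E[|E(G)|] = C(31, 2)·p = 465 · (1/217) = 15/7.
E[α(G)] ≥ n − E[|E(G)|] = 31 − 15/7 = 202/7.
Numerically: ≈ 28.857.
(This is only a lower bound; the true E[α(G)] may be larger.)

E[α(G)] ≥ 202/7 ≈ 28.857.


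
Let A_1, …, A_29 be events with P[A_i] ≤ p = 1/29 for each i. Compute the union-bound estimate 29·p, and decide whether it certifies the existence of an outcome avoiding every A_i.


Union bound: P[∪_{i=1}^{29} A_i] ≤ Σ_i P[A_i] ≤ 29·p = 29·(1/29) = 1.
Numerically: 1 ≈ 1.00000.
Is 1 < 1? NO.
Since the bound 1 is ≥ 1, the union bound is uninformative here; it does NOT by itself certify existence.

29·p = 1 ≈ 1.00000; existence NOT certified by the union bound.


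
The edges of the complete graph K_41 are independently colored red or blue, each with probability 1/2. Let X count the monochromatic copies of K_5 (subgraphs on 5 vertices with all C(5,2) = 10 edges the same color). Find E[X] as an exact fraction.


Let X = Σ_S X_S over the C(41, 5) = 749398 subsets S of size 5, where X_S = 1 if the K_5 on S is monochromatic.
For a fixed S, the K_5 on S has C(5, 2) = 10 edges. P[all 10 edges red] = (1/2)^10, and likewise for blue, so P[monochromatic] = 2·(1/2)^10 = 2^{1 − 10} = 1/512.
Summing: E[X] = C(41, 5) · 2^{1 − 10} = 749398 · 1/512 = 374699/256.
Numerically: E[X] ≈ 1463.6680.

E[X] = C(41,5)·2^(1−C(5,2)) = 374699/256 ≈ 1463.6680.


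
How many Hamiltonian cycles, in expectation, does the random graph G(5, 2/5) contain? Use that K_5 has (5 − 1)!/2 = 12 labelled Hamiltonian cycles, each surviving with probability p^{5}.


K_5 has (5 − 1)!/2 = 12 labelled Hamiltonian cycles.
For each such Hamiltonian cycle H, let X_H = 1 if all 5 edges of H are present in G. Then P[X_H = 1] = p^{5} = (2/5)^{5} = 32/3125.
By linearity: E[X] = Σ_H E[X_H] = 12 · p^{5} = 12 · 32/3125 = 384/3125.
Numerically: E[X] ≈ 0.123.

E[X] = 12 · (2/5)^{5} = 384/3125 ≈ 0.123.


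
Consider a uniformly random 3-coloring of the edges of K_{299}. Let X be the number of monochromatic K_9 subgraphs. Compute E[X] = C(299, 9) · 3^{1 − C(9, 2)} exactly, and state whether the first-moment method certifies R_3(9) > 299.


E[X] = C(299, 9) · 3^{1 − 36} = 46610674441390059 · 3^{−35} = 46610674441390059/50031545098999707.
As a reduced fraction: E[X] = 15536891480463353/16677181699666569 ≈ 0.931626.
Is E[X] < 1? YES.
Since E[X] < 1, there exists a 3-coloring of K_{299} with no monochromatic K_9; hence R_3(9) > 299.

E[X] = 15536891480463353/16677181699666569 ≈ 0.931626; E[X] < 1, so R_3(9) > 299.


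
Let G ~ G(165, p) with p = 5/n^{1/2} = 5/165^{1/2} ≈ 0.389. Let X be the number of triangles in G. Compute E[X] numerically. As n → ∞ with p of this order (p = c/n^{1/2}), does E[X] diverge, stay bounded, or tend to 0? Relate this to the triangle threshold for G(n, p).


Number of potential triangles: C(165, 3) = 735130.
Each occurs with probability p³ ≈ (0.389)³ ≈ 5.89772e-02.
By linearity: E[X] = C(165, 3)·p³ ≈ 735130 · 5.89772e-02 ≈ 43355.904.
Since α = 1/2 < 1, p = c/n^{1/2} ≫ 1/n is above the triangle threshold p ~ 1/n. Asymptotically E[X] ~ (c³/6)·n^{3(1−α)} = (5³/6)·n^{1.5} → ∞; triangles are abundant w.h.p.

E[X] ≈ 43355.904; in regime p = Θ(1/n^{1/2}) E[X] diverges (above the triangle threshold p ~ 1/n).


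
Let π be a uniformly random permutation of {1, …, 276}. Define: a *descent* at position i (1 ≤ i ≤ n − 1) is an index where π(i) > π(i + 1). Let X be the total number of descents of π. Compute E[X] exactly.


Write X = Σ X_I over i = 1, …, 275, with X_I the indicator of one descent.
There are 275 indicators.
For each fixed i, the pair (π(i), π(i+1)) is a uniformly random ordered pair of distinct values from {1, …, 276}; by symmetry P[π(i) > π(i+1)] = 1/2.
By linearity: E[X] = 275 · (1/2) = (276 − 1) · (1/2) = 275/2 ≈ 137.500000.

E[X] = 275/2 = 137.500000.


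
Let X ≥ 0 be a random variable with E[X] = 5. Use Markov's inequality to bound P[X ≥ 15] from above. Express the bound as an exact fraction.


μ = E[X] = 5, a = 15.
Markov: P[X ≥ 15] ≤ μ/a = (5)/15 = 1/3.
Numerically: ≈ 0.333.
(Since a = 15 > μ = 5.000, the bound 1/3 is < 1 and informative.)

P[X ≥ 15] ≤ 1/3 ≈ 0.333.


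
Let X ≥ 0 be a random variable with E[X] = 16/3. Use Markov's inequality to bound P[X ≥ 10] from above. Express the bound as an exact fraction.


μ = E[X] = 16/3, a = 10.
Markov: P[X ≥ 10] ≤ μ/a = (16/3)/10 = 8/15.
Numerically: ≈ 0.53333.
(Since a = 10 > μ = 5.33333, the bound 8/15 is < 1 and informative.)

P[X ≥ 10] ≤ 8/15 ≈ 0.53333.


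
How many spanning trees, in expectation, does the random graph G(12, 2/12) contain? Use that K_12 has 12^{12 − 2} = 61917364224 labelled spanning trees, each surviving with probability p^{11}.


K_12 has 12^{12 − 2} = 61917364224 labelled spanning trees.
For each such spanning tree H, let X_H = 1 if all 11 edges of H are present in G. Then P[X_H = 1] = p^{11} = (1/6)^{11} = 1/362797056.
Summing the indicators: E[X] = Σ_H E[X_H] = 61917364224 · p^{11} = 61917364224 · 1/362797056 = 512/3.
Numerically: E[X] ≈ 170.667.

E[X] = 61917364224 · (1/6)^{11} = 512/3 ≈ 170.667.


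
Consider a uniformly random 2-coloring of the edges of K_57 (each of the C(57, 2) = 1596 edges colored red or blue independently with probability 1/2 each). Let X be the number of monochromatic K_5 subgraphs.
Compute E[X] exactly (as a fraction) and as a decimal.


Let X = Σ_S X_S over the C(57, 5) = 4187106 subsets S of size 5, where X_S = 1 if the K_5 on S is monochromatic.
For a fixed S, the K_5 on S has C(5, 2) = 10 edges. P[all 10 edges red] = (1/2)^10, and likewise for blue, so P[monochromatic] = 2·(1/2)^10 = 2^{1 − 10} = 1/512.
By linearity: E[X] = C(57, 5) · 2^{1 − 10} = 4187106 · 1/512 = 2093553/256.
Numerically: E[X] ≈ 8177.94141.

E[X] = C(57,5)·2^(1−C(5,2)) = 2093553/256 ≈ 8177.94141.


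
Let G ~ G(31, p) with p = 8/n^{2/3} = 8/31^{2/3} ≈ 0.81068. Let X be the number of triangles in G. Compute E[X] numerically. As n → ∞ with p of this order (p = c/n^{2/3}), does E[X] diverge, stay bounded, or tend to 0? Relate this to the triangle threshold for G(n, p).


Number of potential triangles: C(31, 3) = 4495.
Each occurs with probability p³ ≈ (0.81068)³ ≈ 5.3277836e-01.
By linearity: E[X] = C(31, 3)·p³ ≈ 4495 · 5.3277836e-01 ≈ 2394.83871.
Since α = 2/3 < 1, p = c/n^{2/3} ≫ 1/n is above the triangle threshold p ~ 1/n. Asymptotically E[X] ~ (c³/6)·n^{3(1−α)} = (8³/6)·n^{1} → ∞; triangles are abundant w.h.p.

E[X] ≈ 2394.83871; in regime p = Θ(1/n^{2/3}) E[X] diverges (above the triangle threshold p ~ 1/n).


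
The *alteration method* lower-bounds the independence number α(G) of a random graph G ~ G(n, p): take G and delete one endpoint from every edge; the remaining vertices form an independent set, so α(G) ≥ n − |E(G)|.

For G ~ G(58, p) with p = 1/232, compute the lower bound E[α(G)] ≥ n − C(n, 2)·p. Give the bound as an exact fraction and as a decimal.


E[|E(G)|] = C(58, 2)·p = 1653 · (1/232) = 57/8.
E[α(G)] ≥ n − E[|E(G)|] = 58 − 57/8 = 407/8.
Numerically: ≈ 50.875.
(This is only a lower bound; the true E[α(G)] may be larger.)

E[α(G)] ≥ 407/8 ≈ 50.875.


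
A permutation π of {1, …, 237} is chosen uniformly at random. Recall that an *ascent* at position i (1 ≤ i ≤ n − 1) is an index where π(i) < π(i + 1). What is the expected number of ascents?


Write X = Σ X_I over i = 1, …, 236, with X_I the indicator of one ascent.
There are 236 indicators.
For each fixed i, the pair (π(i), π(i+1)) is a uniformly random ordered pair of distinct values from {1, …, 237}; by symmetry P[π(i) < π(i+1)] = 1/2.
By linearity: E[X] = 236 · (1/2) = (237 − 1) · (1/2) = 118 ≈ 118.000.

E[X] = 118 = 118.000.


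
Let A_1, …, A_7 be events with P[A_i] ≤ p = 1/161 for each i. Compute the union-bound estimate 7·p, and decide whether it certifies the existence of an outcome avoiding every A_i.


Union bound: P[∪_{i=1}^{7} A_i] ≤ Σ_i P[A_i] ≤ 7·p = 7·(1/161) = 1/23.
Numerically: 1/23 ≈ 0.0434783.
Is 1/23 < 1? YES.
Since P[∪ A_i] ≤ 1/23 < 1, the complement has P[∩ A_i^c] ≥ 1 − 1/23 = 22/23 > 0, so some outcome avoids every A_i.

7·p = 1/23 ≈ 0.0434783; existence CERTIFIED by the union bound.


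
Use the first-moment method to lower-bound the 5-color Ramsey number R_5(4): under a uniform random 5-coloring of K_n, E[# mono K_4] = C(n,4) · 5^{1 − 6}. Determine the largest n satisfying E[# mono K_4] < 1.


We need C(n, 4) · 5^{1 − 6} < 1, i.e. C(n, 4) < 5^{6 − 1} = 3125.
Check values of n near the boundary:
  n = 13: C(13, 4) = 715; 715 < 3125? YES
  n = 14: C(14, 4) = 1001; 1001 < 3125? YES
  n = 15: C(15, 4) = 1365; 1365 < 3125? YES
  n = 16: C(16, 4) = 1820; 1820 < 3125? YES
  n = 17: C(17, 4) = 2380; 2380 < 3125? YES
  n = 18: C(18, 4) = 3060; 3060 < 3125? YES
  n = 19: C(19, 4) = 3876; 3876 < 3125? NO
The largest n with C(n, 4) < 3125 is n = 18 (where E[X] = 612/625 ≈ 0.9792). Hence R_5(4) > 18, i.e. R_5(4) ≥ 19.

Largest n = 18; hence R_5(4) > 18.


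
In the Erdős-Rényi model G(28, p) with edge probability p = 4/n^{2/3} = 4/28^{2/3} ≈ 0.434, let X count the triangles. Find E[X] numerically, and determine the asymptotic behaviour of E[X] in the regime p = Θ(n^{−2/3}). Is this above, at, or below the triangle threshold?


Number of potential triangles: C(28, 3) = 3276.
Each occurs with probability p³ ≈ (0.434)³ ≈ 8.16327e-02.
By linearity: E[X] = C(28, 3)·p³ ≈ 3276 · 8.16327e-02 ≈ 267.429.
Since α = 2/3 < 1, p = c/n^{2/3} ≫ 1/n is above the triangle threshold p ~ 1/n. Asymptotically E[X] ~ (c³/6)·n^{3(1−α)} = (4³/6)·n^{1} → ∞; triangles are abundant w.h.p.

E[X] ≈ 267.429; in regime p = Θ(1/n^{2/3}) E[X] diverges (above the triangle threshold p ~ 1/n).


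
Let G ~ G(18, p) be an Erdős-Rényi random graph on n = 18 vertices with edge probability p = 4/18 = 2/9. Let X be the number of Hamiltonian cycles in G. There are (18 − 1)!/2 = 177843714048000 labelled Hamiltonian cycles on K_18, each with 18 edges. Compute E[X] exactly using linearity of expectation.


K_18 has (18 − 1)!/2 = 177843714048000 labelled Hamiltonian cycles.
For each such Hamiltonian cycle H, let X_H = 1 if all 18 edges of H are present in G. Then P[X_H = 1] = p^{18} = (2/9)^{18} = 262144/150094635296999121.
Summing the indicators: E[X] = Σ_H E[X_H] = 177843714048000 · p^{18} = 177843714048000 · 262144/150094635296999121 = 63951526166528000/205891132094649.
Numerically: E[X] ≈ 310.608.

E[X] = 177843714048000 · (2/9)^{18} = 63951526166528000/205891132094649 ≈ 310.608.


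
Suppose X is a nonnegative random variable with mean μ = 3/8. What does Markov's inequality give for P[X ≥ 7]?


μ = E[X] = 3/8, a = 7.
Markov: P[X ≥ 7] ≤ μ/a = (3/8)/7 = 3/56.
Numerically: ≈ 0.054.
(Since a = 7 > μ = 0.375, the bound 3/56 is < 1 and informative.)

P[X ≥ 7] ≤ 3/56 ≈ 0.054.


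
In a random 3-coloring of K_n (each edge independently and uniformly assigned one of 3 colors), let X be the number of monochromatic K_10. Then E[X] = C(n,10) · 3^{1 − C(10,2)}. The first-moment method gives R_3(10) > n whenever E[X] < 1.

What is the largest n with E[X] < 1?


We need C(n, 10) · 3^{1 − 45} < 1, i.e. C(n, 10) < 3^{45 − 1} = 984770902183611232881.
Check values of n near the boundary:
  n = 568: C(568, 10) = 889446337783744949208; 889446337783744949208 < 984770902183611232881? YES
  n = 569: C(569, 10) = 905357721286137524328; 905357721286137524328 < 984770902183611232881? YES
  n = 570: C(570, 10) = 921524823451961408691; 921524823451961408691 < 984770902183611232881? YES
  n = 571: C(571, 10) = 937951290893172842001; 937951290893172842001 < 984770902183611232881? YES
  n = 572: C(572, 10) = 954640815642161682606; 954640815642161682606 < 984770902183611232881? YES
  n = 573: C(573, 10) = 971597135635805762226; 971597135635805762226 < 984770902183611232881? YES
  n = 574: C(574, 10) = 988824035203816502691; 988824035203816502691 < 984770902183611232881? NO
  n = 575: C(575, 10) = 1006325345561406175305; 1006325345561406175305 < 984770902183611232881? NO
The largest n with C(n, 10) < 984770902183611232881 is n = 573 (where E[X] = 35985079097622435638/36472996377170786403 ≈ 0.98662). Hence R_3(10) > 573, i.e. R_3(10) ≥ 574.

Largest n = 573; hence R_3(10) > 573.
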